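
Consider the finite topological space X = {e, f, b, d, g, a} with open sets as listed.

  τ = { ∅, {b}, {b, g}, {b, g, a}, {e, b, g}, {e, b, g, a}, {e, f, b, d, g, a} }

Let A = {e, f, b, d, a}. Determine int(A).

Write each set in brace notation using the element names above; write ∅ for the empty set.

opens ⊆ A: ∅, {b}; union → int = {b}

{b}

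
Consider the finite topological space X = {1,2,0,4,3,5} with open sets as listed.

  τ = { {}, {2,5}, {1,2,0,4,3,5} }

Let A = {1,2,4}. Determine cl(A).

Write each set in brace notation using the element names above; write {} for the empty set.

{1,2,0,4,3,5}

cl via duality: int({0,3,5}) = {}, so X∖{} = {1,2,0,4,3,5}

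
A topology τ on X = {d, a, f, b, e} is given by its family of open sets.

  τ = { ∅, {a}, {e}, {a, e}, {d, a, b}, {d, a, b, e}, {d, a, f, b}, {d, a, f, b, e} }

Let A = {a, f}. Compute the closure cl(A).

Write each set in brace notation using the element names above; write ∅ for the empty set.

complement {d, b, e}; its interior {e}; cl(A) = X∖{e} = {d, a, f, b}

{d, a, f, b}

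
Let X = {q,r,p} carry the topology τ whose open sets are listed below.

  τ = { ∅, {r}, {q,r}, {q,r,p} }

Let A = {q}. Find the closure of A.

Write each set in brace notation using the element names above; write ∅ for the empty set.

X∖A={r,p}, int(X∖A)={r}, hence cl(A)={q,p}

{q,p}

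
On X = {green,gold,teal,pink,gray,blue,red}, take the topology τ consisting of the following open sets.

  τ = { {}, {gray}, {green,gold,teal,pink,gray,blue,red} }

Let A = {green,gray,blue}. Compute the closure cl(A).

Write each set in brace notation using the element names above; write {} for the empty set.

{green,gold,teal,pink,gray,blue,red}

cl via duality: int({gold,teal,pink,red}) = {}, so X∖{} = {green,gold,teal,pink,gray,blue,red}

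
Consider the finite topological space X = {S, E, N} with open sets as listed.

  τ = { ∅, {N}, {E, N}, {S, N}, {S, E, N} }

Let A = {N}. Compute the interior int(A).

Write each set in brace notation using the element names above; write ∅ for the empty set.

{N}

interior: largest open inside A is {N} (from ∅, {N})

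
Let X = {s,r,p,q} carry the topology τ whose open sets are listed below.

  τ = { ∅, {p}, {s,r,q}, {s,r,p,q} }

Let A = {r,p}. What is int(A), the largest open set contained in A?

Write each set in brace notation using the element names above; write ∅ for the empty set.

opens ⊆ A: ∅, {p}; union → int = {p}

{p}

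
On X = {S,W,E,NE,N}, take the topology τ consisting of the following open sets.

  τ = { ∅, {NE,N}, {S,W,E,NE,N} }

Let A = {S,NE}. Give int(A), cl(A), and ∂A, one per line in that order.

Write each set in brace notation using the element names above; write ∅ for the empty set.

int(A) = ∅
cl(A)  = {S,W,E,NE,N}
∂A     = {S,W,E,NE,N}

open subsets of A: ∅; so int(A) = ∅
closure: X∖int(X∖A) = X∖∅ = {S,W,E,NE,N}
∂A = {S,W,E,NE,N} minus ∅ = {S,W,E,NE,N}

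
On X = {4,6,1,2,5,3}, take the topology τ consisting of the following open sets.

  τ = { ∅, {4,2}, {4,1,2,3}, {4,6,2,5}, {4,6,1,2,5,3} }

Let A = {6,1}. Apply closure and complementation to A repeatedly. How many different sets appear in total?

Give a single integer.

closure: X∖int(X∖A) = X∖{4,2} = {6,1,5,3}
Let k=closure and c=complement:
  1. A     = {6,1}
  2. kA    = {6,1,5,3}
  3. cA    = {4,2,5,3}
  4. ckA   = {4,2}
  5. kcA   = {4,6,1,2,5,3}
  6. ckcA  = ∅
— saturated at 6

6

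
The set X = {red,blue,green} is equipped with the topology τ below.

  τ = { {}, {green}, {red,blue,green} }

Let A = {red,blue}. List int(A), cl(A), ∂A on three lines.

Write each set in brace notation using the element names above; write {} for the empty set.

open subsets of A: {}; so int(A) = {}
closure: X∖int(X∖A) = X∖{green} = {red,blue}
∂A = {red,blue} minus {} = {red,blue}

int(A) = {}
cl(A)  = {red,blue}
∂A     = {red,blue}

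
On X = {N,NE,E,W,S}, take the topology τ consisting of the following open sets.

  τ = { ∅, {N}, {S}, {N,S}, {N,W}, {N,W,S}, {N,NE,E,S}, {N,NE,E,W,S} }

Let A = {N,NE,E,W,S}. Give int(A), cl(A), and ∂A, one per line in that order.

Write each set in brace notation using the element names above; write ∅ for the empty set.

int(A) = {N,NE,E,W,S}
cl(A)  = {N,NE,E,W,S}
∂A     = ∅

U open, U⊆A: ∅, {S}, {N}, {N,S}, {N,W}, {N,W,S}, {N,NE,E,S}, {N,NE,E,W,S}. int(A) = ⋃ = {N,NE,E,W,S}
X∖A=∅, int(X∖A)=∅, hence cl(A)={N,NE,E,W,S}
∂A: remove int from cl → ∅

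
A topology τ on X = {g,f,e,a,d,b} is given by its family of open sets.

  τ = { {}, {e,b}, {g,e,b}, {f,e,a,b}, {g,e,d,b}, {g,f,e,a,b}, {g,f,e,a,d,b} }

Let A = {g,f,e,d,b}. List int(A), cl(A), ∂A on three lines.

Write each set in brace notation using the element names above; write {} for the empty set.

int(A) = {g,e,d,b}
cl(A)  = {g,f,e,a,d,b}
∂A     = {f,a}

opens ⊆ A: {}, {e,b}, {g,e,b}, {g,e,d,b}; union → int = {g,e,d,b}
complement {a}; its interior {}; cl(A) = X∖{} = {g,f,e,a,d,b}
boundary = {g,f,e,a,d,b} ∖ {g,e,d,b} = {f,a}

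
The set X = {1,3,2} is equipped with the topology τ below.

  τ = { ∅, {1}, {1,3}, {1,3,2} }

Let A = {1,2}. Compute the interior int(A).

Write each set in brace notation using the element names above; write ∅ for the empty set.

opens ⊆ A: ∅, {1}; union → int = {1}

{1}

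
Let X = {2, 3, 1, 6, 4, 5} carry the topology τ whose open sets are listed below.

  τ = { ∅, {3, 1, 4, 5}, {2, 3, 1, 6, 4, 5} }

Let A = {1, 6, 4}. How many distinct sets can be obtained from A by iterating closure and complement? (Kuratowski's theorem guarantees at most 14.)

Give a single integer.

4

closure: X∖int(X∖A) = X∖∅ = {2, 3, 1, 6, 4, 5}
Let k=closure and c=complement:
  1. A     = {1, 6, 4}
  2. kA    = {2, 3, 1, 6, 4, 5}
  3. cA    = {2, 3, 5}
  4. ckA   = ∅
— saturated at 4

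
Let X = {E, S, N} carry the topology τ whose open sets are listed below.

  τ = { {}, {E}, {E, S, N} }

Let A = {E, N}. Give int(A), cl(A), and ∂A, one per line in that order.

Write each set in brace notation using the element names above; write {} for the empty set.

interior: largest open inside A is {E} (from {}, {E})
cl via duality: int({S}) = {}, so X∖{} = {E, S, N}
cl∖int = {S, N}

int(A) = {E}
cl(A)  = {E, S, N}
∂A     = {S, N}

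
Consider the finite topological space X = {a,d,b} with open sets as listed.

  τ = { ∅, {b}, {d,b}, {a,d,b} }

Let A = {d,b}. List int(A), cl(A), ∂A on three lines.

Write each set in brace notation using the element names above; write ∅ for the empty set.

interior: largest open inside A is {d,b} (from ∅, {b}, {d,b})
cl via duality: int({a}) = ∅, so X∖∅ = {a,d,b}
cl∖int = {a}

int(A) = {d,b}
cl(A)  = {a,d,b}
∂A     = {a}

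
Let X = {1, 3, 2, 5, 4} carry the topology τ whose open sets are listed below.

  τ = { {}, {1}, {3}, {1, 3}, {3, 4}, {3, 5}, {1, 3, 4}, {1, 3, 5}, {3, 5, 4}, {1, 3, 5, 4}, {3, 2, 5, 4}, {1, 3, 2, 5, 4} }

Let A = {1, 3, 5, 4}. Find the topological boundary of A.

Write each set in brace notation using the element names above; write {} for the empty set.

{2}

open subsets of A: {}, {3}, {1}, {3, 4}, {1, 3}, {3, 5}, {1, 3, 4}, {1, 3, 5}, {3, 5, 4}, {1, 3, 5, 4}; so int(A) = {1, 3, 5, 4}
closure: X∖int(X∖A) = X∖{} = {1, 3, 2, 5, 4}
∂A = {1, 3, 2, 5, 4} minus {1, 3, 5, 4} = {2}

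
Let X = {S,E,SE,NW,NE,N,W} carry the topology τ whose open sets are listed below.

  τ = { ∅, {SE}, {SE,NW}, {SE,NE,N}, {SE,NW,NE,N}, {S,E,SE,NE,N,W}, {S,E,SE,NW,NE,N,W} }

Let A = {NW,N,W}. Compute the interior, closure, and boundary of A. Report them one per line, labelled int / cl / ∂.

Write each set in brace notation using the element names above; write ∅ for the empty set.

U open, U⊆A: ∅. int(A) = ⋃ = ∅
X∖A={S,E,SE,NE}, int(X∖A)={SE}, hence cl(A)={S,E,NW,NE,N,W}
∂A: remove int from cl → {S,E,NW,NE,N,W}

int(A) = ∅
cl(A)  = {S,E,NW,NE,N,W}
∂A     = {S,E,NW,NE,N,W}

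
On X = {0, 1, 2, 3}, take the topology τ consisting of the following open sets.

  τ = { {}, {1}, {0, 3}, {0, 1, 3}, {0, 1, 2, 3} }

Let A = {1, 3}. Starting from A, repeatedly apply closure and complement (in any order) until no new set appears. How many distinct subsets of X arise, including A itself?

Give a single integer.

8

closure: X∖int(X∖A) = X∖{} = {0, 1, 2, 3}
Let k=closure and c=complement:
  1. A     = {1, 3}
  2. kA    = {0, 1, 2, 3}
  3. cA    = {0, 2}
  4. ckA   = {}
  5. kcA   = {0, 2, 3}
  6. ckcA  = {1}
  7. kckcA = {1, 2}
  8. ckckcA = {0, 3}
— saturated at 8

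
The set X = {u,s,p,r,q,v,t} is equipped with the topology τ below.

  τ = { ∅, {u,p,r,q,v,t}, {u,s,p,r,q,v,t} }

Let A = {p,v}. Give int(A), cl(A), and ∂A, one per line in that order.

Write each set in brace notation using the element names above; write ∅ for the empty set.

int(A) = ∅
cl(A)  = {u,s,p,r,q,v,t}
∂A     = {u,s,p,r,q,v,t}

interior: largest open inside A is ∅ (from ∅)
cl via duality: int({u,s,r,q,t}) = ∅, so X∖∅ = {u,s,p,r,q,v,t}
cl∖int = {u,s,p,r,q,v,t}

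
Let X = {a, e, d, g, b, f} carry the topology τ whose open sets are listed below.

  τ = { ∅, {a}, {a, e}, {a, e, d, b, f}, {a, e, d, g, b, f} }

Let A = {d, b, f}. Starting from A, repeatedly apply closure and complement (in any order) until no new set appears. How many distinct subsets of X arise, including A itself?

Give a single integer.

6

complement {a, e, g}; its interior {a, e}; cl(A) = X∖{a, e} = {d, g, b, f}
With k = closure, c = complement:
  1. A     = {d, b, f}
  2. kA    = {d, g, b, f}
  3. cA    = {a, e, g}
  4. ckA   = {a, e}
  5. kcA   = {a, e, d, g, b, f}
  6. ckcA  = ∅
k, c of each give nothing new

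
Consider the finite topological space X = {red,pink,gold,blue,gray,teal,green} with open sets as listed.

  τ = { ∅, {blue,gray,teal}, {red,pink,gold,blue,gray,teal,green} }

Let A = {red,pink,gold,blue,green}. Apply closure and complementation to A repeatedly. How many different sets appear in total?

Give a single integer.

closure: X∖int(X∖A) = X∖∅ = {red,pink,gold,blue,gray,teal,green}
Let k=closure and c=complement:
  1. A     = {red,pink,gold,blue,green}
  2. kA    = {red,pink,gold,blue,gray,teal,green}
  3. cA    = {gray,teal}
  4. ckA   = ∅
— saturated at 4

4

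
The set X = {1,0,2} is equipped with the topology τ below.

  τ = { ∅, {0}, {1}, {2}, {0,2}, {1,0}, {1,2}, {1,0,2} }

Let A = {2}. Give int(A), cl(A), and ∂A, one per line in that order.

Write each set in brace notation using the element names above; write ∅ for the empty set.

opens ⊆ A: ∅, {2}; union → int = {2}
complement {1,0}; its interior {1,0}; cl(A) = X∖{1,0} = {2}
boundary = {2} ∖ {2} = ∅

int(A) = {2}
cl(A)  = {2}
∂A     = ∅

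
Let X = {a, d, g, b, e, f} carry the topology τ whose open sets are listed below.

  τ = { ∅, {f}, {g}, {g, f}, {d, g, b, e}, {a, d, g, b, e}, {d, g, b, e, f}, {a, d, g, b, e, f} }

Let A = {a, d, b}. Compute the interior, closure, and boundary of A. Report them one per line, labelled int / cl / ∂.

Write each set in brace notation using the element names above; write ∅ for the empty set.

open subsets of A: ∅; so int(A) = ∅
closure: X∖int(X∖A) = X∖{g, f} = {a, d, b, e}
∂A = {a, d, b, e} minus ∅ = {a, d, b, e}

int(A) = ∅
cl(A)  = {a, d, b, e}
∂A     = {a, d, b, e}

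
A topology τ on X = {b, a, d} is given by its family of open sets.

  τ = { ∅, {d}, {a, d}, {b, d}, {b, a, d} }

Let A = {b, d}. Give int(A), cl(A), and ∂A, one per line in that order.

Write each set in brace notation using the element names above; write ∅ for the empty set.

int(A) = {b, d}
cl(A)  = {b, a, d}
∂A     = {a}

opens ⊆ A: ∅, {d}, {b, d}; union → int = {b, d}
complement {a}; its interior ∅; cl(A) = X∖∅ = {b, a, d}
boundary = {b, a, d} ∖ {b, d} = {a}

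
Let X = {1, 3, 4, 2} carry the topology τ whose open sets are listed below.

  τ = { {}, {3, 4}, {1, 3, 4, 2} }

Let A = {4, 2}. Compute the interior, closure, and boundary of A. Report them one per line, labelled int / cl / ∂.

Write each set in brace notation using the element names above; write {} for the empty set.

int(A) = {}
cl(A)  = {1, 3, 4, 2}
∂A     = {1, 3, 4, 2}

U open, U⊆A: {}. int(A) = ⋃ = {}
X∖A={1, 3}, int(X∖A)={}, hence cl(A)={1, 3, 4, 2}
∂A: remove int from cl → {1, 3, 4, 2}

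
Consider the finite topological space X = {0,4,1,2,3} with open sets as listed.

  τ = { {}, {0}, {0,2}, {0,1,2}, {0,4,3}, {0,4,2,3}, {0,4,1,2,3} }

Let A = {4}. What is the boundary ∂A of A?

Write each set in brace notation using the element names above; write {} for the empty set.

open subsets of A: {}; so int(A) = {}
closure: X∖int(X∖A) = X∖{0,1,2} = {4,3}
∂A = {4,3} minus {} = {4,3}

{4,3}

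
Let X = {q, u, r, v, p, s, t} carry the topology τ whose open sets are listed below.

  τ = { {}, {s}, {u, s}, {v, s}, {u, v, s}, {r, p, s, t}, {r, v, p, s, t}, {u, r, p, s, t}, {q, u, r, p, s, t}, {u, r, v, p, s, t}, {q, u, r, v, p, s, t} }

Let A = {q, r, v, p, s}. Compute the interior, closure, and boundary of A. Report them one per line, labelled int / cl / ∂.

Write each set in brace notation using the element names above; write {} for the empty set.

opens ⊆ A: {}, {s}, {v, s}; union → int = {v, s}
complement {u, t}; its interior {}; cl(A) = X∖{} = {q, u, r, v, p, s, t}
boundary = {q, u, r, v, p, s, t} ∖ {v, s} = {q, u, r, p, t}

int(A) = {v, s}
cl(A)  = {q, u, r, v, p, s, t}
∂A     = {q, u, r, p, t}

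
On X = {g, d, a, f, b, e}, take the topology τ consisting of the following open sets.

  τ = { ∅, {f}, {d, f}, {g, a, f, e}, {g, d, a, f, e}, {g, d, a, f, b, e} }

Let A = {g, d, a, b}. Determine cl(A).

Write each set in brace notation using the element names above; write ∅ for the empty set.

complement {f, e}; its interior {f}; cl(A) = X∖{f} = {g, d, a, b, e}

{g, d, a, b, e}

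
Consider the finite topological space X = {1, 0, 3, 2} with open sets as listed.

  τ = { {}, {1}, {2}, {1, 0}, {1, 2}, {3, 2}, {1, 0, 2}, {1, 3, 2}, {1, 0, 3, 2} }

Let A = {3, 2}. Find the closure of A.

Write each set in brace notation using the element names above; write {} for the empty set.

cl via duality: int({1, 0}) = {1, 0}, so X∖{1, 0} = {3, 2}

{3, 2}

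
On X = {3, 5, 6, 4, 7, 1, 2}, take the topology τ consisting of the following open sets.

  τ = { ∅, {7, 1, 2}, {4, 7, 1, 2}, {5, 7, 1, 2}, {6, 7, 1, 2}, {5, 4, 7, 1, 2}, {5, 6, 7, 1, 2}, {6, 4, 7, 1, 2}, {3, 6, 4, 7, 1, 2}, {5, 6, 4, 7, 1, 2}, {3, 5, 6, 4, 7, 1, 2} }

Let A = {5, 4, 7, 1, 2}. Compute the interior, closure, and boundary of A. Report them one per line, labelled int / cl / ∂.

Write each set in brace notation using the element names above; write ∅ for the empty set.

opens ⊆ A: ∅, {7, 1, 2}, {4, 7, 1, 2}, {5, 7, 1, 2}, {5, 4, 7, 1, 2}; union → int = {5, 4, 7, 1, 2}
complement {3, 6}; its interior ∅; cl(A) = X∖∅ = {3, 5, 6, 4, 7, 1, 2}
boundary = {3, 5, 6, 4, 7, 1, 2} ∖ {5, 4, 7, 1, 2} = {3, 6}

int(A) = {5, 4, 7, 1, 2}
cl(A)  = {3, 5, 6, 4, 7, 1, 2}
∂A     = {3, 6}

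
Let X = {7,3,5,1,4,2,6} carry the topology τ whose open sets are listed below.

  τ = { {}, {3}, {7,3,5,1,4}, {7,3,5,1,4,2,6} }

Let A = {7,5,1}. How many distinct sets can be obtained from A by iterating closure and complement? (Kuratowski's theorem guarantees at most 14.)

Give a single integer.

complement {3,4,2,6}; its interior {3}; cl(A) = X∖{3} = {7,5,1,4,2,6}
With k = closure, c = complement:
  1. A     = {7,5,1}
  2. kA    = {7,5,1,4,2,6}
  3. cA    = {3,4,2,6}
  4. ckA   = {3}
  5. kcA   = {7,3,5,1,4,2,6}
  6. ckcA  = {}
k, c of each give nothing new

6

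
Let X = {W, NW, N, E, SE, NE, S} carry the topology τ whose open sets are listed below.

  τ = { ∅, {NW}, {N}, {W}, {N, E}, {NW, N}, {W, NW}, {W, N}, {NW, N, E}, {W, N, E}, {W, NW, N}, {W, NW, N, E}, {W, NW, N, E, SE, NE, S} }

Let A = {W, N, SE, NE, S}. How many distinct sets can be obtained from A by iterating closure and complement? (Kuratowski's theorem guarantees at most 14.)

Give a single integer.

8

closure: X∖int(X∖A) = X∖{NW} = {W, N, E, SE, NE, S}
Let k=closure and c=complement:
  1. A     = {W, N, SE, NE, S}
  2. kA    = {W, N, E, SE, NE, S}
  3. cA    = {NW, E}
  4. ckA   = {NW}
  5. kcA   = {NW, E, SE, NE, S}
  6. kckA  = {NW, SE, NE, S}
  7. ckcA  = {W, N}
  8. ckckA = {W, N, E}
— saturated at 8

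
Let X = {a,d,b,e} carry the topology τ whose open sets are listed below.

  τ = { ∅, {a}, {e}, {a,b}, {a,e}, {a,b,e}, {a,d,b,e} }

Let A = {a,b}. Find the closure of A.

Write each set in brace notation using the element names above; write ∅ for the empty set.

cl via duality: int({d,e}) = {e}, so X∖{e} = {a,d,b}

{a,d,b}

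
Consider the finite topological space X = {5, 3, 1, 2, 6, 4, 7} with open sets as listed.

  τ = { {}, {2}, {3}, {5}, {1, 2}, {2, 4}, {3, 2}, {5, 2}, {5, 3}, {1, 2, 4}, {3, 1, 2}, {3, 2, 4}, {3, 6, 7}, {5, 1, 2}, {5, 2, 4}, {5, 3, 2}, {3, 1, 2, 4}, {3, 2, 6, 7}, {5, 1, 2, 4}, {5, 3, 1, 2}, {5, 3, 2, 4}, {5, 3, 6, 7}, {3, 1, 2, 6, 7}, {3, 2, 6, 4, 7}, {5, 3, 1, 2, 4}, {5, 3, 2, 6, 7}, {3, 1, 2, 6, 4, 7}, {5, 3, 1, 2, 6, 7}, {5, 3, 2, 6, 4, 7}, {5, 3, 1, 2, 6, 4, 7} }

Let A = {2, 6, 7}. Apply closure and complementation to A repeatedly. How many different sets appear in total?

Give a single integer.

complement {5, 3, 1, 4}; its interior {5, 3}; cl(A) = X∖{5, 3} = {1, 2, 6, 4, 7}
With k = closure, c = complement:
  1. A     = {2, 6, 7}
  2. kA    = {1, 2, 6, 4, 7}
  3. cA    = {5, 3, 1, 4}
  4. ckA   = {5, 3}
  5. kcA   = {5, 3, 1, 6, 4, 7}
  6. kckA  = {5, 3, 6, 7}
  7. ckcA  = {2}
  8. ckckA = {1, 2, 4}
k, c of each give nothing new

8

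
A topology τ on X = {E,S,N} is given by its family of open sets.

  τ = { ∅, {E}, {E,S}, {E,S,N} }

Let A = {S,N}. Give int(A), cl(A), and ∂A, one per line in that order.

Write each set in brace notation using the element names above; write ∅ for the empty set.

int(A) = ∅
cl(A)  = {S,N}
∂A     = {S,N}

opens ⊆ A: ∅; union → int = ∅
complement {E}; its interior {E}; cl(A) = X∖{E} = {S,N}
boundary = {S,N} ∖ ∅ = {S,N}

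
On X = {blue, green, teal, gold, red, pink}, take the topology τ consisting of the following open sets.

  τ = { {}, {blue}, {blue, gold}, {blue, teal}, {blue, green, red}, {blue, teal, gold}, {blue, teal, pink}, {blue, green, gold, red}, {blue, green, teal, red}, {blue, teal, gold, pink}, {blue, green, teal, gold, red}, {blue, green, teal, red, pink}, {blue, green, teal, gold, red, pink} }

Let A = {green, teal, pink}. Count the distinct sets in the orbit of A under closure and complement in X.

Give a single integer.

6

X∖A={blue, gold, red}, int(X∖A)={blue, gold}, hence cl(A)={green, teal, red, pink}
Orbit (k=closure, c=complement):
  1. A     = {green, teal, pink}
  2. kA    = {green, teal, red, pink}
  3. cA    = {blue, gold, red}
  4. ckA   = {blue, gold}
  5. kcA   = {blue, green, teal, gold, red, pink}
  6. ckcA  = {}
(closed under both — stop)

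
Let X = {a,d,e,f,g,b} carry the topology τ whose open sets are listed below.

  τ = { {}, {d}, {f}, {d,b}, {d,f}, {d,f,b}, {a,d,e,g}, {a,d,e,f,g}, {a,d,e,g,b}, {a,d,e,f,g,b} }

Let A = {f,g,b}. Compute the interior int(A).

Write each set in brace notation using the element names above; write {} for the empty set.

{f}

U open, U⊆A: {}, {f}. int(A) = ⋃ = {f}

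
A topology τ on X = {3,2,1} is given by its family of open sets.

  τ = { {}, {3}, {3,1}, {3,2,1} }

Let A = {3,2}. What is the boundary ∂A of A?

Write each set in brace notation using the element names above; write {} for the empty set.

{2,1}

interior: largest open inside A is {3} (from {}, {3})
cl via duality: int({1}) = {}, so X∖{} = {3,2,1}
cl∖int = {2,1}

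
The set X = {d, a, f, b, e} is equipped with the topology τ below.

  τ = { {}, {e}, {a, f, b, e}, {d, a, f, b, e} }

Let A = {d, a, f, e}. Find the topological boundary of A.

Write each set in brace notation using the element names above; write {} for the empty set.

opens ⊆ A: {}, {e}; union → int = {e}
complement {b}; its interior {}; cl(A) = X∖{} = {d, a, f, b, e}
boundary = {d, a, f, b, e} ∖ {e} = {d, a, f, b}

{d, a, f, b}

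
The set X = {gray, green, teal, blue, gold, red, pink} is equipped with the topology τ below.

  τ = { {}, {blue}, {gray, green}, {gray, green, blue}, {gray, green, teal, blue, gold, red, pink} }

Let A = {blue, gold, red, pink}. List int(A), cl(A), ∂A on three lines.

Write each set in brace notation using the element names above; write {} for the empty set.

int(A) = {blue}
cl(A)  = {teal, blue, gold, red, pink}
∂A     = {teal, gold, red, pink}

open subsets of A: {}, {blue}; so int(A) = {blue}
closure: X∖int(X∖A) = X∖{gray, green} = {teal, blue, gold, red, pink}
∂A = {teal, blue, gold, red, pink} minus {blue} = {teal, gold, red, pink}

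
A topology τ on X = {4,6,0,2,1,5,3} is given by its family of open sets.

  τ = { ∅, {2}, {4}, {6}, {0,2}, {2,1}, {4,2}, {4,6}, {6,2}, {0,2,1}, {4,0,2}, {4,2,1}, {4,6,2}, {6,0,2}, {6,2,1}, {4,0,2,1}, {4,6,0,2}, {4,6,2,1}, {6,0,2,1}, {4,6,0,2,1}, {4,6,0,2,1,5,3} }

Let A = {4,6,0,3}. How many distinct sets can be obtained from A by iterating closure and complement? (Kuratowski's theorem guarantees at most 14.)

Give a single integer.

8

X∖A={2,1,5}, int(X∖A)={2,1}, hence cl(A)={4,6,0,5,3}
Orbit (k=closure, c=complement):
  1. A     = {4,6,0,3}
  2. kA    = {4,6,0,5,3}
  3. cA    = {2,1,5}
  4. ckA   = {2,1}
  5. kcA   = {0,2,1,5,3}
  6. ckcA  = {4,6}
  7. kckcA = {4,6,5,3}
  8. ckckcA = {0,2,1}
(closed under both — stop)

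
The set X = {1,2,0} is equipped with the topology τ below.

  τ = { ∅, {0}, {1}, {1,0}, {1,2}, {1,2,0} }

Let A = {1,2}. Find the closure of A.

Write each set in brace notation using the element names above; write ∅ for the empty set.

X∖A={0}, int(X∖A)={0}, hence cl(A)={1,2}

{1,2}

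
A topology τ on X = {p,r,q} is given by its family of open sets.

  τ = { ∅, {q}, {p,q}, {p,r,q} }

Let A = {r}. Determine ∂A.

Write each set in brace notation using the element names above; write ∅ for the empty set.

{r}

U open, U⊆A: ∅. int(A) = ⋃ = ∅
X∖A={p,q}, int(X∖A)={p,q}, hence cl(A)={r}
∂A: remove int from cl → {r}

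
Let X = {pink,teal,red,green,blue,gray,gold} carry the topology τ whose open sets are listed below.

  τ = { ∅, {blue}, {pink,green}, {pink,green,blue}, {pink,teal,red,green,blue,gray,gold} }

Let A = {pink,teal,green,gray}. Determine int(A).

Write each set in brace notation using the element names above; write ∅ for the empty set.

U open, U⊆A: ∅, {pink,green}. int(A) = ⋃ = {pink,green}

{pink,green}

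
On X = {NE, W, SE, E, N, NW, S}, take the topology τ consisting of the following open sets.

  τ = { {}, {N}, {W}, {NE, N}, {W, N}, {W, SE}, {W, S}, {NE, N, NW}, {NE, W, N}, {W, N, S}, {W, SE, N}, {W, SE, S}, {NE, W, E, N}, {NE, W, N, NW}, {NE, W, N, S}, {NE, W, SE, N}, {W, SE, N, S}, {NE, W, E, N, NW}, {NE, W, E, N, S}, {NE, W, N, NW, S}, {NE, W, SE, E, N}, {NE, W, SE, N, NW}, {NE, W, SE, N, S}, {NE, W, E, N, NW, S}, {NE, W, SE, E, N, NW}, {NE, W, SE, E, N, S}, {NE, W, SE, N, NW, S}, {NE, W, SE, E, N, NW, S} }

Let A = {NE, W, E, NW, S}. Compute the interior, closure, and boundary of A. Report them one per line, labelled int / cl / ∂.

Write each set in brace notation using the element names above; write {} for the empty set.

int(A) = {W, S}
cl(A)  = {NE, W, SE, E, NW, S}
∂A     = {NE, SE, E, NW}

open subsets of A: {}, {W}, {W, S}; so int(A) = {W, S}
closure: X∖int(X∖A) = X∖{N} = {NE, W, SE, E, NW, S}
∂A = {NE, W, SE, E, NW, S} minus {W, S} = {NE, SE, E, NW}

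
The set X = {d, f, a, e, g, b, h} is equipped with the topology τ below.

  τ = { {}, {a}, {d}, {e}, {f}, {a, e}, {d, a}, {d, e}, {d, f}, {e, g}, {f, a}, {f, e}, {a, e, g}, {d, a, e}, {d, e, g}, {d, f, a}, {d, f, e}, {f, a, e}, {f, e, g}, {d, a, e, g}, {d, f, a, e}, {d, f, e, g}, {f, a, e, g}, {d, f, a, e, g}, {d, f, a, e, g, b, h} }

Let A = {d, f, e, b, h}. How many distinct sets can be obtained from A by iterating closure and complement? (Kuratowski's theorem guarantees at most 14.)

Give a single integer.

8

complement {a, g}; its interior {a}; cl(A) = X∖{a} = {d, f, e, g, b, h}
With k = closure, c = complement:
  1. A     = {d, f, e, b, h}
  2. kA    = {d, f, e, g, b, h}
  3. cA    = {a, g}
  4. ckA   = {a}
  5. kcA   = {a, g, b, h}
  6. kckA  = {a, b, h}
  7. ckcA  = {d, f, e}
  8. ckckA = {d, f, e, g}
k, c of each give nothing new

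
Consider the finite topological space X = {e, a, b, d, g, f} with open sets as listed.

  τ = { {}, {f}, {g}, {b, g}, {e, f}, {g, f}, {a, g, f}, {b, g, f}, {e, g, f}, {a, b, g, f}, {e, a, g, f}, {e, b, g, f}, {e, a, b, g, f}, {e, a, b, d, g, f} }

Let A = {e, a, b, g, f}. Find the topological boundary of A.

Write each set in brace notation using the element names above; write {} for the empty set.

U open, U⊆A: {}, {f}, {g}, {b, g}, {g, f}, {e, f}, {e, g, f}, {a, g, f}, {b, g, f}, {e, b, g, f}, {a, b, g, f}, {e, a, g, f}, {e, a, b, g, f}. int(A) = ⋃ = {e, a, b, g, f}
X∖A={d}, int(X∖A)={}, hence cl(A)={e, a, b, d, g, f}
∂A: remove int from cl → {d}

{d}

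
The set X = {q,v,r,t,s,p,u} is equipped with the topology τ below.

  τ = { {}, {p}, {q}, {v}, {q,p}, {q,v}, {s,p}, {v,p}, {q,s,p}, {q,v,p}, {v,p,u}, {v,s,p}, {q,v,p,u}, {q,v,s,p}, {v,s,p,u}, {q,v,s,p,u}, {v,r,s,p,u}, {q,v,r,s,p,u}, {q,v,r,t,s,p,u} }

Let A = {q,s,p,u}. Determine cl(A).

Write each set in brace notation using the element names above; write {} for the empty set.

{q,r,t,s,p,u}

complement {v,r,t}; its interior {v}; cl(A) = X∖{v} = {q,r,t,s,p,u}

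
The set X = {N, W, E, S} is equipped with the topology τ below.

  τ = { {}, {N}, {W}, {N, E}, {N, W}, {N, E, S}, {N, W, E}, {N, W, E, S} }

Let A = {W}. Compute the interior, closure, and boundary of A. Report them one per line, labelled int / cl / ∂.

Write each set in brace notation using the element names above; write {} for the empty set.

int(A) = {W}
cl(A)  = {W}
∂A     = {}

open subsets of A: {}, {W}; so int(A) = {W}
closure: X∖int(X∖A) = X∖{N, E, S} = {W}
∂A = {W} minus {W} = {}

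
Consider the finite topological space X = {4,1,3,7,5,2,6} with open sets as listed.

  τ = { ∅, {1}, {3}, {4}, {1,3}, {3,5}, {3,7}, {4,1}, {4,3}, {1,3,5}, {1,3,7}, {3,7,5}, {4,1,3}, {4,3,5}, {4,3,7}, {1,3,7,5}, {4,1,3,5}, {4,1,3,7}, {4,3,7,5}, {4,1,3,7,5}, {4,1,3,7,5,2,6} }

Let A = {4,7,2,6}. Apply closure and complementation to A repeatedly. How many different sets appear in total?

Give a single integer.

6

cl via duality: int({1,3,5}) = {1,3,5}, so X∖{1,3,5} = {4,7,2,6}
Write k for closure, c for complement:
  1. A     = {4,7,2,6}
  2. cA    = {1,3,5}
  3. kcA   = {1,3,7,5,2,6}
  4. ckcA  = {4}
  5. kckcA = {4,2,6}
  6. ckckcA = {1,3,7,5}
applying k or c yields no new set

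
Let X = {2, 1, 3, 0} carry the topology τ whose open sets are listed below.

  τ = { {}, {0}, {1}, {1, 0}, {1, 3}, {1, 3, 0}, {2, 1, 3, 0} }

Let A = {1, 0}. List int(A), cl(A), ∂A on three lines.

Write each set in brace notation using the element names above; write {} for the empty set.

opens ⊆ A: {}, {0}, {1}, {1, 0}; union → int = {1, 0}
complement {2, 3}; its interior {}; cl(A) = X∖{} = {2, 1, 3, 0}
boundary = {2, 1, 3, 0} ∖ {1, 0} = {2, 3}

int(A) = {1, 0}
cl(A)  = {2, 1, 3, 0}
∂A     = {2, 3}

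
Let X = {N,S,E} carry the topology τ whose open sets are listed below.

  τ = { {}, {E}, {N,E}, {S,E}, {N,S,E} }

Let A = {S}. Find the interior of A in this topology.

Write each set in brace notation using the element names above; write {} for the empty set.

interior: largest open inside A is {} (from {})

{}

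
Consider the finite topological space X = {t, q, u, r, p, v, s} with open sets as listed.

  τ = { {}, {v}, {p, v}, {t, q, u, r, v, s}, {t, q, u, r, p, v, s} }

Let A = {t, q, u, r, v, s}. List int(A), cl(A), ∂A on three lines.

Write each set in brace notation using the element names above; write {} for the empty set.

int(A) = {t, q, u, r, v, s}
cl(A)  = {t, q, u, r, p, v, s}
∂A     = {p}

open subsets of A: {}, {v}, {t, q, u, r, v, s}; so int(A) = {t, q, u, r, v, s}
closure: X∖int(X∖A) = X∖{} = {t, q, u, r, p, v, s}
∂A = {t, q, u, r, p, v, s} minus {t, q, u, r, v, s} = {p}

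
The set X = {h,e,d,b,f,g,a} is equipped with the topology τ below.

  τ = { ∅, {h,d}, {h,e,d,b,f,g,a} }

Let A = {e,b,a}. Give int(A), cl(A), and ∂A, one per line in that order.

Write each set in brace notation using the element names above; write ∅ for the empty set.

opens ⊆ A: ∅; union → int = ∅
complement {h,d,f,g}; its interior {h,d}; cl(A) = X∖{h,d} = {e,b,f,g,a}
boundary = {e,b,f,g,a} ∖ ∅ = {e,b,f,g,a}

int(A) = ∅
cl(A)  = {e,b,f,g,a}
∂A     = {e,b,f,g,a}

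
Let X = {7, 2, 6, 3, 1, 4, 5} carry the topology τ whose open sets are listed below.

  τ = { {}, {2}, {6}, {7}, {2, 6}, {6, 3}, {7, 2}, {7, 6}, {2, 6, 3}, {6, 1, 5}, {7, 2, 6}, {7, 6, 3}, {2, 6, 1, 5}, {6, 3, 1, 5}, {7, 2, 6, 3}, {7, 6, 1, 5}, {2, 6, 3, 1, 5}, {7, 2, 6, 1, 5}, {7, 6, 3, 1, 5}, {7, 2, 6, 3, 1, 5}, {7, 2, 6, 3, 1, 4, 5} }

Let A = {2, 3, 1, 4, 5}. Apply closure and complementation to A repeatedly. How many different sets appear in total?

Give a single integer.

X∖A={7, 6}, int(X∖A)={7, 6}, hence cl(A)={2, 3, 1, 4, 5}
Orbit (k=closure, c=complement):
  1. A     = {2, 3, 1, 4, 5}
  2. cA    = {7, 6}
  3. kcA   = {7, 6, 3, 1, 4, 5}
  4. ckcA  = {2}
  5. kckcA = {2, 4}
  6. ckckcA = {7, 6, 3, 1, 5}
(closed under both — stop)

6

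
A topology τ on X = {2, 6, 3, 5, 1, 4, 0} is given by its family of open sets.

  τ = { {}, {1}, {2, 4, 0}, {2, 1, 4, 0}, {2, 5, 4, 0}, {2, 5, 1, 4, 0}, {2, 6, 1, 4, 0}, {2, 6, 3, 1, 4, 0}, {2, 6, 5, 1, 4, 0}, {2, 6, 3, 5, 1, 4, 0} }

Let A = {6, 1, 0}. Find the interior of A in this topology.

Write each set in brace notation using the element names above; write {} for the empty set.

{1}

interior: largest open inside A is {1} (from {}, {1})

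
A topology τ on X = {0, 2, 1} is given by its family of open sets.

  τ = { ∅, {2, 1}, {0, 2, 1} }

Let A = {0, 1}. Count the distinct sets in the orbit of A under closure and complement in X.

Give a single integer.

4

X∖A={2}, int(X∖A)=∅, hence cl(A)={0, 2, 1}
Orbit (k=closure, c=complement):
  1. A     = {0, 1}
  2. kA    = {0, 2, 1}
  3. cA    = {2}
  4. ckA   = ∅
(closed under both — stop)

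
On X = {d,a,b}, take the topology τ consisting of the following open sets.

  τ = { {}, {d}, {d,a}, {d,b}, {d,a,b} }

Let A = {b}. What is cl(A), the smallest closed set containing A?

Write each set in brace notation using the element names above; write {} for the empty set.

closure: X∖int(X∖A) = X∖{d,a} = {b}

{b}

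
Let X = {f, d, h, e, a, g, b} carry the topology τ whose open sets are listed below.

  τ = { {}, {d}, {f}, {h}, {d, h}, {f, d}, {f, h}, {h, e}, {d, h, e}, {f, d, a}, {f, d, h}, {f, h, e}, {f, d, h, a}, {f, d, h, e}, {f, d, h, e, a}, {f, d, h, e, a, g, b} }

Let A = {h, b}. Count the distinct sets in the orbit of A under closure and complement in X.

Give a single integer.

8

X∖A={f, d, e, a, g}, int(X∖A)={f, d, a}, hence cl(A)={h, e, g, b}
Orbit (k=closure, c=complement):
  1. A     = {h, b}
  2. kA    = {h, e, g, b}
  3. cA    = {f, d, e, a, g}
  4. ckA   = {f, d, a}
  5. kcA   = {f, d, e, a, g, b}
  6. kckA  = {f, d, a, g, b}
  7. ckcA  = {h}
  8. ckckA = {h, e}
(closed under both — stop)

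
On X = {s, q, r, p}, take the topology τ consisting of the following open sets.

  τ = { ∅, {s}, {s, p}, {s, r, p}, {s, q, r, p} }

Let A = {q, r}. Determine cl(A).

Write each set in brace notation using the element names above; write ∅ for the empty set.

X∖A={s, p}, int(X∖A)={s, p}, hence cl(A)={q, r}

{q, r}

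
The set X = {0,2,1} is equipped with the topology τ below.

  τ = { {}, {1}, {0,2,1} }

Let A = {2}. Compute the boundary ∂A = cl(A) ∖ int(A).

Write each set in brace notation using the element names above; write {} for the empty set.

open subsets of A: {}; so int(A) = {}
closure: X∖int(X∖A) = X∖{1} = {0,2}
∂A = {0,2} minus {} = {0,2}

{0,2}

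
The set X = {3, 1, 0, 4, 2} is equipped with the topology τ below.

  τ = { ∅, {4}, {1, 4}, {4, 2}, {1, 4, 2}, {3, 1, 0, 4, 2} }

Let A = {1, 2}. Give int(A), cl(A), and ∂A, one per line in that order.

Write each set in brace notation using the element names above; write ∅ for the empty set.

int(A) = ∅
cl(A)  = {3, 1, 0, 2}
∂A     = {3, 1, 0, 2}

opens ⊆ A: ∅; union → int = ∅
complement {3, 0, 4}; its interior {4}; cl(A) = X∖{4} = {3, 1, 0, 2}
boundary = {3, 1, 0, 2} ∖ ∅ = {3, 1, 0, 2}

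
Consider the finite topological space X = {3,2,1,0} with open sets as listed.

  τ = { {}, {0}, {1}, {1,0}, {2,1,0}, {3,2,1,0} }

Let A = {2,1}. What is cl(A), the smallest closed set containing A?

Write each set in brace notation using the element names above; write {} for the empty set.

X∖A={3,0}, int(X∖A)={0}, hence cl(A)={3,2,1}

{3,2,1}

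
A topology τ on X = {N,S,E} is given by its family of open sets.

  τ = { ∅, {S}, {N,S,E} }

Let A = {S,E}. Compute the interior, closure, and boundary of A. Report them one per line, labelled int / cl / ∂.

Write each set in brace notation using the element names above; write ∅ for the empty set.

interior: largest open inside A is {S} (from ∅, {S})
cl via duality: int({N}) = ∅, so X∖∅ = {N,S,E}
cl∖int = {N,E}

int(A) = {S}
cl(A)  = {N,S,E}
∂A     = {N,E}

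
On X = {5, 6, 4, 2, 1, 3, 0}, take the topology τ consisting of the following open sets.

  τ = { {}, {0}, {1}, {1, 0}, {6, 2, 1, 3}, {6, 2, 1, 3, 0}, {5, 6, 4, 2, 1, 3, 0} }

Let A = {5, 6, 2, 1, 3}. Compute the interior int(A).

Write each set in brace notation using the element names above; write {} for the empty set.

U open, U⊆A: {}, {1}, {6, 2, 1, 3}. int(A) = ⋃ = {6, 2, 1, 3}

{6, 2, 1, 3}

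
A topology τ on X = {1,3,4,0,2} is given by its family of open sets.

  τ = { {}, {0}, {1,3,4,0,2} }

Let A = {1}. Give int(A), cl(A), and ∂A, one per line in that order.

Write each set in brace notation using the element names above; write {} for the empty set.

int(A) = {}
cl(A)  = {1,3,4,2}
∂A     = {1,3,4,2}

interior: largest open inside A is {} (from {})
cl via duality: int({3,4,0,2}) = {0}, so X∖{0} = {1,3,4,2}
cl∖int = {1,3,4,2}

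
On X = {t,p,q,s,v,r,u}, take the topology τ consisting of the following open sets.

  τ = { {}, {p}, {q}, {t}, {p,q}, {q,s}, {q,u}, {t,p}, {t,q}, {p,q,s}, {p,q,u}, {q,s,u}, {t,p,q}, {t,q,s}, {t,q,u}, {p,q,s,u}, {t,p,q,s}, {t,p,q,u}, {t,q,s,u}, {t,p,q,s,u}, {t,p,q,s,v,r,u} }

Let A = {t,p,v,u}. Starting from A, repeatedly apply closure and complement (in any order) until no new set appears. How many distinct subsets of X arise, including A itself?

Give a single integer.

closure: X∖int(X∖A) = X∖{q,s} = {t,p,v,r,u}
Let k=closure and c=complement:
  1. A     = {t,p,v,u}
  2. kA    = {t,p,v,r,u}
  3. cA    = {q,s,r}
  4. ckA   = {q,s}
  5. kcA   = {q,s,v,r,u}
  6. ckcA  = {t,p}
  7. kckcA = {t,p,v,r}
  8. ckckcA = {q,s,u}
— saturated at 8

8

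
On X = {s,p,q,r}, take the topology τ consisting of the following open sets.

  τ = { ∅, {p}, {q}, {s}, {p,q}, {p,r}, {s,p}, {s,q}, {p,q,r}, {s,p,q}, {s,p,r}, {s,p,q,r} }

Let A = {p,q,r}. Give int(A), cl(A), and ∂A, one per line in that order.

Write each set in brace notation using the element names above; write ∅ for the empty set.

opens ⊆ A: ∅, {q}, {p}, {p,r}, {p,q}, {p,q,r}; union → int = {p,q,r}
complement {s}; its interior {s}; cl(A) = X∖{s} = {p,q,r}
boundary = {p,q,r} ∖ {p,q,r} = ∅

int(A) = {p,q,r}
cl(A)  = {p,q,r}
∂A     = ∅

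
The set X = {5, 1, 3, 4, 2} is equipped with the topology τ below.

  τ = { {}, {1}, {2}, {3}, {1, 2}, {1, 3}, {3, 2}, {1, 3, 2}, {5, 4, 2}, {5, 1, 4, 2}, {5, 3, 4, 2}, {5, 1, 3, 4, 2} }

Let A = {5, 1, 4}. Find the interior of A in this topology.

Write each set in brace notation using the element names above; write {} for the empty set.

{1}

U open, U⊆A: {}, {1}. int(A) = ⋃ = {1}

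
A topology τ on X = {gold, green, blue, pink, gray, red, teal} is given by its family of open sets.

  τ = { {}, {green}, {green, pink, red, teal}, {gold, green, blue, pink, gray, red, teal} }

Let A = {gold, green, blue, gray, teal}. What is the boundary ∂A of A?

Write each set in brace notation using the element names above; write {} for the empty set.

{gold, blue, pink, gray, red, teal}

U open, U⊆A: {}, {green}. int(A) = ⋃ = {green}
X∖A={pink, red}, int(X∖A)={}, hence cl(A)={gold, green, blue, pink, gray, red, teal}
∂A: remove int from cl → {gold, blue, pink, gray, red, teal}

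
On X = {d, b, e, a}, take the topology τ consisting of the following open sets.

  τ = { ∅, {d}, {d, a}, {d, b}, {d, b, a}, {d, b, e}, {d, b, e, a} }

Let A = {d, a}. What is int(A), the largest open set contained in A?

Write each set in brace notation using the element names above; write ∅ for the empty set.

opens ⊆ A: ∅, {d}, {d, a}; union → int = {d, a}

{d, a}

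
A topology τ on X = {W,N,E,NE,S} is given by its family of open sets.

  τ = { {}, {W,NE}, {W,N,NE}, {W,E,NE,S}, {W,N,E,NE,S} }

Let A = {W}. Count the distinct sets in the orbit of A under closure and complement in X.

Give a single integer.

complement {N,E,NE,S}; its interior {}; cl(A) = X∖{} = {W,N,E,NE,S}
With k = closure, c = complement:
  1. A     = {W}
  2. kA    = {W,N,E,NE,S}
  3. cA    = {N,E,NE,S}
  4. ckA   = {}
k, c of each give nothing new

4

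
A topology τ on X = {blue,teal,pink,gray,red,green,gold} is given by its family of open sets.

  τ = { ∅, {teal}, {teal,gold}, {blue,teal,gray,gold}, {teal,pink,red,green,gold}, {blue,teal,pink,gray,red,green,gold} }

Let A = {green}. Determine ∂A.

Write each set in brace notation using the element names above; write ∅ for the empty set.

interior: largest open inside A is ∅ (from ∅)
cl via duality: int({blue,teal,pink,gray,red,gold}) = {blue,teal,gray,gold}, so X∖{blue,teal,gray,gold} = {pink,red,green}
cl∖int = {pink,red,green}

{pink,red,green}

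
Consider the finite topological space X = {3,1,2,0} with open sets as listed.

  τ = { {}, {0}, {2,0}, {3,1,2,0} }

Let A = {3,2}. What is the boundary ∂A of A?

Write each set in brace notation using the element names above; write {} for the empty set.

U open, U⊆A: {}. int(A) = ⋃ = {}
X∖A={1,0}, int(X∖A)={0}, hence cl(A)={3,1,2}
∂A: remove int from cl → {3,1,2}

{3,1,2}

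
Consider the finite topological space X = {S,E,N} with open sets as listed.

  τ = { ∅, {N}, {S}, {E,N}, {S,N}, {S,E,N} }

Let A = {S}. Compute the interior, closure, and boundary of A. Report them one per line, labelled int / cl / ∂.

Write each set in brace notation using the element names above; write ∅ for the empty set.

open subsets of A: ∅, {S}; so int(A) = {S}
closure: X∖int(X∖A) = X∖{E,N} = {S}
∂A = {S} minus {S} = ∅

int(A) = {S}
cl(A)  = {S}
∂A     = ∅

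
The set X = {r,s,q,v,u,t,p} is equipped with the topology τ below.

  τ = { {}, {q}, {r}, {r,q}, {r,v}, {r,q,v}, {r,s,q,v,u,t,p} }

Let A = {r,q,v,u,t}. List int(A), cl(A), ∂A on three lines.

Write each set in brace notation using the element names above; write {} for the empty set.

int(A) = {r,q,v}
cl(A)  = {r,s,q,v,u,t,p}
∂A     = {s,u,t,p}

U open, U⊆A: {}, {q}, {r}, {r,q}, {r,v}, {r,q,v}. int(A) = ⋃ = {r,q,v}
X∖A={s,p}, int(X∖A)={}, hence cl(A)={r,s,q,v,u,t,p}
∂A: remove int from cl → {s,u,t,p}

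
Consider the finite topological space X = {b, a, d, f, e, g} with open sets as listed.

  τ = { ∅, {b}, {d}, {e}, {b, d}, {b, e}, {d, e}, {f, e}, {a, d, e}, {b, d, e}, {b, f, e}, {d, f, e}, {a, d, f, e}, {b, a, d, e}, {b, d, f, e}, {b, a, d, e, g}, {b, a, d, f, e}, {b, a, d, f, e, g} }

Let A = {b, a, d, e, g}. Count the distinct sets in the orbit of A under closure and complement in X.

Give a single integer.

closure: X∖int(X∖A) = X∖∅ = {b, a, d, f, e, g}
Let k=closure and c=complement:
  1. A     = {b, a, d, e, g}
  2. kA    = {b, a, d, f, e, g}
  3. cA    = {f}
  4. ckA   = ∅
— saturated at 4

4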